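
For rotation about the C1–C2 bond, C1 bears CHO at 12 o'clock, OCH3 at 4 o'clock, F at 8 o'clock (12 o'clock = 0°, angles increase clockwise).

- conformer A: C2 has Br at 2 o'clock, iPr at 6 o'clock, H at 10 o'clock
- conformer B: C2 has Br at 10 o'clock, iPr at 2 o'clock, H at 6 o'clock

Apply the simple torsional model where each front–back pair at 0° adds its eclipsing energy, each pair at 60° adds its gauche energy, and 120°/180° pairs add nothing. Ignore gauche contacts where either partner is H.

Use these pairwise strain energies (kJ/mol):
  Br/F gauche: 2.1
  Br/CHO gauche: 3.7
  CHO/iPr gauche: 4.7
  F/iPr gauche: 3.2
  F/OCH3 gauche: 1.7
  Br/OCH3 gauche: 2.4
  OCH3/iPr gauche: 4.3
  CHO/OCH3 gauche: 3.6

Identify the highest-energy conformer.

A (staggered): CHO(0°)/Br(60°) gauche 3.7; OCH3(120°)/Br(60°) gauche 2.4; OCH3(120°)/iPr(180°) gauche 4.3; F(240°)/iPr(180°) gauche 3.2 → 13.6 kJ/mol.
B (staggered): CHO(0°)/Br(300°) gauche 3.7; CHO(0°)/iPr(60°) gauche 4.7; OCH3(120°)/iPr(60°) gauche 4.3; F(240°)/Br(300°) gauche 2.1 → 14.8 kJ/mol.
B has the highest total (14.8 kJ/mol).

B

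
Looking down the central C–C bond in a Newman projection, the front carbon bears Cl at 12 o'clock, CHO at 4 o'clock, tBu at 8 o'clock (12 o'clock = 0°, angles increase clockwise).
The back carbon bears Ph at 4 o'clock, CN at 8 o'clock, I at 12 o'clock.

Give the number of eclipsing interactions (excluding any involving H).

Non-H eclipsing pairs: Cl(0°)/I(0°); CHO(120°)/Ph(120°); tBu(240°)/CN(240°) — 3 interactions.

3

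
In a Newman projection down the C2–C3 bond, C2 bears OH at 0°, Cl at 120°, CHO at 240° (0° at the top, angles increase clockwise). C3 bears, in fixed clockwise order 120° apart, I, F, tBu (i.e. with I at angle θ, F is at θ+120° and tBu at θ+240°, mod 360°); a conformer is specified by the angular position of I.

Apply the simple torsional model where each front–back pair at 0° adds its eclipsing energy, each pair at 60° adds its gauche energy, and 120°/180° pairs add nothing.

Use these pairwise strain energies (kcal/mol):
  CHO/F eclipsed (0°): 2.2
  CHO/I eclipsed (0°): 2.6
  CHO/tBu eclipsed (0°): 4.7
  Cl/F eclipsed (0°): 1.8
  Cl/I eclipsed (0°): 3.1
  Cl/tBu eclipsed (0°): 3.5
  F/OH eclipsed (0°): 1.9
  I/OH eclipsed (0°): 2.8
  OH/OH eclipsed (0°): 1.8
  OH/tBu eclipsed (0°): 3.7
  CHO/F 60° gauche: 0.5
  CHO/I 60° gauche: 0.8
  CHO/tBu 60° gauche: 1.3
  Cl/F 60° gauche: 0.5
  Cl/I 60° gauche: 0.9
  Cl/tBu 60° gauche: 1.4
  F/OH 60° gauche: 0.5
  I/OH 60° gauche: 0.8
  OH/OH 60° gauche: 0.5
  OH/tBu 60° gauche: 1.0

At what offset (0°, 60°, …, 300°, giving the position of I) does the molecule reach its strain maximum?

I at 0° (eclipsed): OH(0°)/I(0°) eclipsed 2.8; Cl(120°)/F(120°) eclipsed 1.8; CHO(240°)/tBu(240°) eclipsed 4.7 → 9.3 kcal/mol.
I at 60° (staggered): OH(0°)/I(60°) gauche 0.8; OH(0°)/tBu(300°) gauche 1.0; Cl(120°)/I(60°) gauche 0.9; Cl(120°)/F(180°) gauche 0.5; CHO(240°)/F(180°) gauche 0.5; CHO(240°)/tBu(300°) gauche 1.3 → 5.0 kcal/mol.
I at 120° (eclipsed): OH(0°)/tBu(0°) eclipsed 3.7; Cl(120°)/I(120°) eclipsed 3.1; CHO(240°)/F(240°) eclipsed 2.2 → 9.0 kcal/mol.
I at 180° (staggered): OH(0°)/F(300°) gauche 0.5; OH(0°)/tBu(60°) gauche 1.0; Cl(120°)/I(180°) gauche 0.9; Cl(120°)/tBu(60°) gauche 1.4; CHO(240°)/I(180°) gauche 0.8; CHO(240°)/F(300°) gauche 0.5 → 5.1 kcal/mol.
I at 240° (eclipsed): OH(0°)/F(0°) eclipsed 1.9; Cl(120°)/tBu(120°) eclipsed 3.5; CHO(240°)/I(240°) eclipsed 2.6 → 8.0 kcal/mol.
I at 300° (staggered): OH(0°)/I(300°) gauche 0.8; OH(0°)/F(60°) gauche 0.5; Cl(120°)/F(60°) gauche 0.5; Cl(120°)/tBu(180°) gauche 1.4; CHO(240°)/I(300°) gauche 0.8; CHO(240°)/tBu(180°) gauche 1.3 → 5.3 kcal/mol.
The maximum (9.3 kcal/mol) occurs with I at 0°.

0°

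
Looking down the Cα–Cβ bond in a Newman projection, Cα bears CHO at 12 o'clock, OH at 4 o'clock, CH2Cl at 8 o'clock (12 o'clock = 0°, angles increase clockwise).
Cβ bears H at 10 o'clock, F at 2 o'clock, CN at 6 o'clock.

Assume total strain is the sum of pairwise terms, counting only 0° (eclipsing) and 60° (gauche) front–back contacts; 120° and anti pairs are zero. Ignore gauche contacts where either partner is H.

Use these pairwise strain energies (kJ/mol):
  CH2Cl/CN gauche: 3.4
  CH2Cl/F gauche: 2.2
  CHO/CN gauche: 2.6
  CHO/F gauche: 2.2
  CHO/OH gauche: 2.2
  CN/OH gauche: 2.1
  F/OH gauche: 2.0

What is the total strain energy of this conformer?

This conformer (staggered): CHO–F gauche, OH–F gauche, OH–CN gauche, CH2Cl–CN gauche; 2.2 + 2.0 + 2.1 + 3.4 = 9.7 kJ/mol.

9.7 kJ/mol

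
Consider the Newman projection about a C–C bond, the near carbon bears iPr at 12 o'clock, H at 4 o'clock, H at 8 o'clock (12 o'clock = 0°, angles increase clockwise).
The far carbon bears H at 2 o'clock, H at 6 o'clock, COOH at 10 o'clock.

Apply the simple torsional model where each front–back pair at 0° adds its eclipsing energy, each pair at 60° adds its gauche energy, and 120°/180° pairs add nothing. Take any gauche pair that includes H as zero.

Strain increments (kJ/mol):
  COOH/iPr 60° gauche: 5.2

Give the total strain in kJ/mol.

5.2 kJ/mol

This conformer (staggered): iPr–COOH gauche; 5.2 = 5.2 kJ/mol.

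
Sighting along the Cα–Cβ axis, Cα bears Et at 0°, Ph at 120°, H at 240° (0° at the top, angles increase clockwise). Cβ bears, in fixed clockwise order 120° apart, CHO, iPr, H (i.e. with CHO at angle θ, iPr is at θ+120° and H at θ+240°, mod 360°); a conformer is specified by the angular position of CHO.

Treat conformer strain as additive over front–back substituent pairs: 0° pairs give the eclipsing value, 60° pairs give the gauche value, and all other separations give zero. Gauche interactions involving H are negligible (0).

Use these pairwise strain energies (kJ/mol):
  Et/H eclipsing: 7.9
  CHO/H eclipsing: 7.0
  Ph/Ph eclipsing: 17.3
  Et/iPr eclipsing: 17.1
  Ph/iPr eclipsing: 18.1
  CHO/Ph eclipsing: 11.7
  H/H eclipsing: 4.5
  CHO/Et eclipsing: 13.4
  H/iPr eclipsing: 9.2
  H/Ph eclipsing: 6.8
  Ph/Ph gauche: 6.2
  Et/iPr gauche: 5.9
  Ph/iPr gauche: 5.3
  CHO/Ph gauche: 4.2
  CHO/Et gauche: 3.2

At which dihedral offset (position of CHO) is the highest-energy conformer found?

CHO at 0° (eclipsed): Et–CHO eclipsed, Ph–iPr eclipsed, H–H eclipsed; 13.4 + 18.1 + 4.5 = 36.0 kJ/mol.
CHO at 60° (staggered): Et–CHO gauche, Ph–CHO gauche, Ph–iPr gauche; 3.2 + 4.2 + 5.3 = 12.7 kJ/mol.
CHO at 120° (eclipsed): Et–H eclipsed, Ph–CHO eclipsed, H–iPr eclipsed; 7.9 + 11.7 + 9.2 = 28.8 kJ/mol.
CHO at 180° (staggered): Et–iPr gauche, Ph–CHO gauche; 5.9 + 4.2 = 10.1 kJ/mol.
CHO at 240° (eclipsed): Et–iPr eclipsed, Ph–H eclipsed, H–CHO eclipsed; 17.1 + 6.8 + 7.0 = 30.9 kJ/mol.
CHO at 300° (staggered): Et–CHO gauche, Et–iPr gauche, Ph–iPr gauche; 3.2 + 5.9 + 5.3 = 14.4 kJ/mol.
The maximum (36.0 kJ/mol) occurs with CHO at 0°.

0°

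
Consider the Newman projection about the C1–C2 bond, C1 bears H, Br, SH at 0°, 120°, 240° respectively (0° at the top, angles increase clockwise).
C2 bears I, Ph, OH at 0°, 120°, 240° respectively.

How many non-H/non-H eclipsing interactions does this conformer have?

Non-H eclipsing pairs: Br(120°)/Ph(120°); SH(240°)/OH(240°) — 2 interactions.

2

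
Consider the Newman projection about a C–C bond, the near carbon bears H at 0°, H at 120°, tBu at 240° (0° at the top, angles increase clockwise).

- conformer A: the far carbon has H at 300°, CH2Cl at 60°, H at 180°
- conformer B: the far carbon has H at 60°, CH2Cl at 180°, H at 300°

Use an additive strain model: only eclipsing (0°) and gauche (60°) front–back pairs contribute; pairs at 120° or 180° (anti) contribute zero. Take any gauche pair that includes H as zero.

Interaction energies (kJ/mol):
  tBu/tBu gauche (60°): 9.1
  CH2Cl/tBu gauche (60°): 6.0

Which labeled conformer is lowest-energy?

A

A (staggered): no non-H gauche contacts → 0.0 kJ/mol.
B is staggered. tBu at 240° is gauche with CH2Cl at 180° (6.0). Total 6.0 kJ/mol.
A has the lowest total (0.0 kJ/mol).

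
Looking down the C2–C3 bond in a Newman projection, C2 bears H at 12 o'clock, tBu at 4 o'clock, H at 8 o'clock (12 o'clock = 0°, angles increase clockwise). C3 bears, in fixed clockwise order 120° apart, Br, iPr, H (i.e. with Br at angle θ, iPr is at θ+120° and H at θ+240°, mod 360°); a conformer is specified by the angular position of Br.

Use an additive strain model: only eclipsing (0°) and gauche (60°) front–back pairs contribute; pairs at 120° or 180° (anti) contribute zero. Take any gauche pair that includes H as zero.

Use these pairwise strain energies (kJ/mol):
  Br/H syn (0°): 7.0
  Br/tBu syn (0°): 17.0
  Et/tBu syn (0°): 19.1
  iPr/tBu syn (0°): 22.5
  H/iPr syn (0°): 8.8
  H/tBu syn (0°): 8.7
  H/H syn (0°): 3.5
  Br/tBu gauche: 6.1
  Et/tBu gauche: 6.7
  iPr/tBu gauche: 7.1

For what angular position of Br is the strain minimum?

180°

Br at 0° (eclipsed): H(0°)/Br(0°) eclipsed 7.0; tBu(120°)/iPr(120°) eclipsed 22.5; H(240°)/H(240°) eclipsed 3.5 → 33.0 kJ/mol.
Br at 60° (staggered): tBu(120°)/Br(60°) gauche 6.1; tBu(120°)/iPr(180°) gauche 7.1 → 13.2 kJ/mol.
Br at 120° (eclipsed): H(0°)/H(0°) eclipsed 3.5; tBu(120°)/Br(120°) eclipsed 17.0; H(240°)/iPr(240°) eclipsed 8.8 → 29.3 kJ/mol.
Br at 180° (staggered): tBu(120°)/Br(180°) gauche 6.1 → 6.1 kJ/mol.
Br at 240° (eclipsed): H(0°)/iPr(0°) eclipsed 8.8; tBu(120°)/H(120°) eclipsed 8.7; H(240°)/Br(240°) eclipsed 7.0 → 24.5 kJ/mol.
Br at 300° (staggered): tBu(120°)/iPr(60°) gauche 7.1 → 7.1 kJ/mol.
The minimum (6.1 kJ/mol) occurs with Br at 180°.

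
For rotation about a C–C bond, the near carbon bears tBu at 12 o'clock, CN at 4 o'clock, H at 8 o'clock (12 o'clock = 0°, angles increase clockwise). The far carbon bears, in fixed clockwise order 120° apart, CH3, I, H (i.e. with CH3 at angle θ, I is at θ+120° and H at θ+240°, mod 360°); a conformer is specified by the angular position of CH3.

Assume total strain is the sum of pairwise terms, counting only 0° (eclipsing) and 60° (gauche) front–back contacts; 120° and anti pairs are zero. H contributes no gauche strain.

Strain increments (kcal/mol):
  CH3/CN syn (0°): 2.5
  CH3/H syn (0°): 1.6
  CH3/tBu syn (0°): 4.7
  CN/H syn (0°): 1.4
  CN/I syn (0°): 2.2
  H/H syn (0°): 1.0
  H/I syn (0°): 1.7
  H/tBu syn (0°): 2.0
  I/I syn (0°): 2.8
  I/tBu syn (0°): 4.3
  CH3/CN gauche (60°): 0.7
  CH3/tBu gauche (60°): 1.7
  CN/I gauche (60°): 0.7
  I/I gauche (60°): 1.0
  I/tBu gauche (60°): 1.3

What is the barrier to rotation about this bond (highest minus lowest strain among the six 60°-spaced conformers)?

5.9 kcal/mol

CH3 at 0° (eclipsed): tBu(0°)/CH3(0°) eclipsed 4.7; CN(120°)/I(120°) eclipsed 2.2; H(240°)/H(240°) eclipsed 1.0 → 7.9 kcal/mol.
CH3 at 60° (staggered): tBu(0°)/CH3(60°) gauche 1.7; CN(120°)/CH3(60°) gauche 0.7; CN(120°)/I(180°) gauche 0.7 → 3.1 kcal/mol.
CH3 at 120° (eclipsed): tBu(0°)/H(0°) eclipsed 2.0; CN(120°)/CH3(120°) eclipsed 2.5; H(240°)/I(240°) eclipsed 1.7 → 6.2 kcal/mol.
CH3 at 180° (staggered): tBu(0°)/I(300°) gauche 1.3; CN(120°)/CH3(180°) gauche 0.7 → 2.0 kcal/mol.
CH3 at 240° (eclipsed): tBu(0°)/I(0°) eclipsed 4.3; CN(120°)/H(120°) eclipsed 1.4; H(240°)/CH3(240°) eclipsed 1.6 → 7.3 kcal/mol.
CH3 at 300° (staggered): tBu(0°)/CH3(300°) gauche 1.7; tBu(0°)/I(60°) gauche 1.3; CN(120°)/I(60°) gauche 0.7 → 3.7 kcal/mol.
Max at 0° (7.9 kcal/mol), min at 180° (2.0 kcal/mol); barrier = 5.9 kcal/mol.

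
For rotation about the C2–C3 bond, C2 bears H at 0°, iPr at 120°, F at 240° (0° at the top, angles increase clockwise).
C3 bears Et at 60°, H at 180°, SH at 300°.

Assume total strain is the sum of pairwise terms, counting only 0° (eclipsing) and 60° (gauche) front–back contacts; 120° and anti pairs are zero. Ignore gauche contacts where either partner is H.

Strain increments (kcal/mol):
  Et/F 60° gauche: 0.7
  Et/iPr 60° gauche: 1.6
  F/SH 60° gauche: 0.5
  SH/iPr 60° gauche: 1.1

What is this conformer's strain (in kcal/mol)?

2.1 kcal/mol

This conformer (staggered): iPr–Et gauche, F–SH gauche; 1.6 + 0.5 = 2.1 kcal/mol.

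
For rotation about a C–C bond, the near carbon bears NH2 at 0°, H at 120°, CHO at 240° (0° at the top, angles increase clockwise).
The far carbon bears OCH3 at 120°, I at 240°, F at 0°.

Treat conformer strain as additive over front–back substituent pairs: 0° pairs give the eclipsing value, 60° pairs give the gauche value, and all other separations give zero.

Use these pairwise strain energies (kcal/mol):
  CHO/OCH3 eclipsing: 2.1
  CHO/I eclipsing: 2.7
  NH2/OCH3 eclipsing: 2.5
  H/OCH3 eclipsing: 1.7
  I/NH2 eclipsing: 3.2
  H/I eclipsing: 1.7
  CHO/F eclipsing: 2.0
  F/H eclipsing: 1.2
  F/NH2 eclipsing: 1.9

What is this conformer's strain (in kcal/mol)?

6.3 kcal/mol

This conformer is eclipsed. NH2 at 0° is eclipsed with F at 0° (1.9); H at 120° is eclipsed with OCH3 at 120° (1.7); CHO at 240° is eclipsed with I at 240° (2.7). Total 6.3 kcal/mol.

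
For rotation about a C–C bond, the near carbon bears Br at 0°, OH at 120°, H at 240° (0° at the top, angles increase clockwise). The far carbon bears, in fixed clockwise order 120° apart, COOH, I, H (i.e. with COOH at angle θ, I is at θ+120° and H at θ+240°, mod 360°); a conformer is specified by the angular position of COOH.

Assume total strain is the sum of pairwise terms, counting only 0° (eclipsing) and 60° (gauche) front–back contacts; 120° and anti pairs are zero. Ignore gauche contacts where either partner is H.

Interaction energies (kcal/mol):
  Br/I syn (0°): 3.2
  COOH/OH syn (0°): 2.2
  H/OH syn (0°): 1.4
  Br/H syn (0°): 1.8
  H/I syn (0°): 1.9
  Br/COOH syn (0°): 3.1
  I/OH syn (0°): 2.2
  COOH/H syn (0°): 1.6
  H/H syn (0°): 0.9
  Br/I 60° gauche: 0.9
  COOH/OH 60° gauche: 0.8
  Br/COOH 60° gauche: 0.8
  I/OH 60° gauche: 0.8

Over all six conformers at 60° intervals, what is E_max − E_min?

COOH at 0° (eclipsed): Br(0°)/COOH(0°) eclipsed 3.1; OH(120°)/I(120°) eclipsed 2.2; H(240°)/H(240°) eclipsed 0.9 → 6.2 kcal/mol.
COOH at 60° (staggered): Br(0°)/COOH(60°) gauche 0.8; OH(120°)/COOH(60°) gauche 0.8; OH(120°)/I(180°) gauche 0.8 → 2.4 kcal/mol.
COOH at 120° (eclipsed): Br(0°)/H(0°) eclipsed 1.8; OH(120°)/COOH(120°) eclipsed 2.2; H(240°)/I(240°) eclipsed 1.9 → 5.9 kcal/mol.
COOH at 180° (staggered): Br(0°)/I(300°) gauche 0.9; OH(120°)/COOH(180°) gauche 0.8 → 1.7 kcal/mol.
COOH at 240° (eclipsed): Br(0°)/I(0°) eclipsed 3.2; OH(120°)/H(120°) eclipsed 1.4; H(240°)/COOH(240°) eclipsed 1.6 → 6.2 kcal/mol.
COOH at 300° (staggered): Br(0°)/COOH(300°) gauche 0.8; Br(0°)/I(60°) gauche 0.9; OH(120°)/I(60°) gauche 0.8 → 2.5 kcal/mol.
Max at 0° (6.2 kcal/mol), min at 180° (1.7 kcal/mol); barrier = 4.5 kcal/mol.

4.5 kcal/mol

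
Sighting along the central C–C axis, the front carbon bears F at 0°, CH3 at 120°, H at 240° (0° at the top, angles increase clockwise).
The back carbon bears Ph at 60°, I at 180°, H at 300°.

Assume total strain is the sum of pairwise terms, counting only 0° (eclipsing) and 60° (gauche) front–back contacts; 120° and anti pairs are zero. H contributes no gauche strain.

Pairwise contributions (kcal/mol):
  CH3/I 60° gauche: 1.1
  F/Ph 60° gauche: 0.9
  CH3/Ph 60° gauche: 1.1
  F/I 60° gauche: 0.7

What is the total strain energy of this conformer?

3.1 kcal/mol

This conformer (staggered): F(0°)/Ph(60°) gauche 0.9; CH3(120°)/Ph(60°) gauche 1.1; CH3(120°)/I(180°) gauche 1.1 → 3.1 kcal/mol.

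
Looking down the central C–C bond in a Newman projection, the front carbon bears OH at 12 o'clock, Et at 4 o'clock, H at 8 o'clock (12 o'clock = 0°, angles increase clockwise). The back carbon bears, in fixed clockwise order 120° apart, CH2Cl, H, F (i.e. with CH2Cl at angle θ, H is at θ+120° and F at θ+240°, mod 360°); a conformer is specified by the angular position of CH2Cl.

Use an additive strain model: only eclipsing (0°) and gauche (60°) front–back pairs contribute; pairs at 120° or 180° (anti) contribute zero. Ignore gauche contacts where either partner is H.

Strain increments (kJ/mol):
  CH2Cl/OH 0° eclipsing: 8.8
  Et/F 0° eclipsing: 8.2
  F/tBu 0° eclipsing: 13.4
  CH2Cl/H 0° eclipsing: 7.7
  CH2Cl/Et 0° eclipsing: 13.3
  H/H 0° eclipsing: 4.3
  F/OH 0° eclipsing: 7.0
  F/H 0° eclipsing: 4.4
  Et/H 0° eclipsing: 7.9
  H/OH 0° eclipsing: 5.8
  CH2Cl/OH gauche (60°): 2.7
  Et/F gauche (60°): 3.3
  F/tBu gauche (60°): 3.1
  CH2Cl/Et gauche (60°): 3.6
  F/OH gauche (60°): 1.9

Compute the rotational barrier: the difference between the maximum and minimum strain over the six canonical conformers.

18.6 kJ/mol

CH2Cl at 0° is eclipsed. OH at 0° is eclipsed with CH2Cl at 0° (8.8); Et at 120° is eclipsed with H at 120° (7.9); H at 240° is eclipsed with F at 240° (4.4). Total 21.1 kJ/mol.
CH2Cl at 60° is staggered. OH at 0° is gauche with CH2Cl at 60° (2.7); OH at 0° is gauche with F at 300° (1.9); Et at 120° is gauche with CH2Cl at 60° (3.6). Total 8.2 kJ/mol.
CH2Cl at 120° is eclipsed. OH at 0° is eclipsed with F at 0° (7.0); Et at 120° is eclipsed with CH2Cl at 120° (13.3); H at 240° is eclipsed with H at 240° (4.3). Total 24.6 kJ/mol.
CH2Cl at 180° is staggered. OH at 0° is gauche with F at 60° (1.9); Et at 120° is gauche with CH2Cl at 180° (3.6); Et at 120° is gauche with F at 60° (3.3). Total 8.8 kJ/mol.
CH2Cl at 240° is eclipsed. OH at 0° is eclipsed with H at 0° (5.8); Et at 120° is eclipsed with F at 120° (8.2); H at 240° is eclipsed with CH2Cl at 240° (7.7). Total 21.7 kJ/mol.
CH2Cl at 300° is staggered. OH at 0° is gauche with CH2Cl at 300° (2.7); Et at 120° is gauche with F at 180° (3.3). Total 6.0 kJ/mol.
Max at 120° (24.6 kJ/mol), min at 300° (6.0 kJ/mol); barrier = 18.6 kJ/mol.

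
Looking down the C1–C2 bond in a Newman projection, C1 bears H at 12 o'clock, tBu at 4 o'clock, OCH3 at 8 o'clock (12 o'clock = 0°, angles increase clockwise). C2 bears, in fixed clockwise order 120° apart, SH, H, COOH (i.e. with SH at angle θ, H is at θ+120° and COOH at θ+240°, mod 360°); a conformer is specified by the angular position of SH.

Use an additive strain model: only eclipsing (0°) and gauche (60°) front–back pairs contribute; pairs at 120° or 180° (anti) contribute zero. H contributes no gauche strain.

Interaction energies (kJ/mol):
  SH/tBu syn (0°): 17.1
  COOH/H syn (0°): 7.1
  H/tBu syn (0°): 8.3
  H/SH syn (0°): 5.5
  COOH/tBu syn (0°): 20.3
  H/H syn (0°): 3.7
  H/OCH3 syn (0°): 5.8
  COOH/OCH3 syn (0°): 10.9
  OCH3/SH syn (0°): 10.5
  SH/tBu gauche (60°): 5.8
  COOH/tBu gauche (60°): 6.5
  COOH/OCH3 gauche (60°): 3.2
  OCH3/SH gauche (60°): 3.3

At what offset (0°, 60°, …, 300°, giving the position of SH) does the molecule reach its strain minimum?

SH at 0° (eclipsed): H–SH eclipsed, tBu–H eclipsed, OCH3–COOH eclipsed; 5.5 + 8.3 + 10.9 = 24.7 kJ/mol.
SH at 60° (staggered): tBu–SH gauche, OCH3–COOH gauche; 5.8 + 3.2 = 9.0 kJ/mol.
SH at 120° (eclipsed): H–COOH eclipsed, tBu–SH eclipsed, OCH3–H eclipsed; 7.1 + 17.1 + 5.8 = 30.0 kJ/mol.
SH at 180° (staggered): tBu–SH gauche, tBu–COOH gauche, OCH3–SH gauche; 5.8 + 6.5 + 3.3 = 15.6 kJ/mol.
SH at 240° (eclipsed): H–H eclipsed, tBu–COOH eclipsed, OCH3–SH eclipsed; 3.7 + 20.3 + 10.5 = 34.5 kJ/mol.
SH at 300° (staggered): tBu–COOH gauche, OCH3–SH gauche, OCH3–COOH gauche; 6.5 + 3.3 + 3.2 = 13.0 kJ/mol.
The minimum (9.0 kJ/mol) occurs with SH at 60°.

60°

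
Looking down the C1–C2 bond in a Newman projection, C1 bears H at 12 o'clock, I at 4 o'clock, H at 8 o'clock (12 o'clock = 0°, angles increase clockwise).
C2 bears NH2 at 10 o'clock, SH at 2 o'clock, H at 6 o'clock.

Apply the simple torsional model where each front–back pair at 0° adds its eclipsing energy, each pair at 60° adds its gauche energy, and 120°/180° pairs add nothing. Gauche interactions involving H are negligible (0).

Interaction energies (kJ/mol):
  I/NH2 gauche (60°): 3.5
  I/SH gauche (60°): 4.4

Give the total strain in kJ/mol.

This conformer (staggered): I–SH gauche; 4.4 = 4.4 kJ/mol.

4.4 kJ/mol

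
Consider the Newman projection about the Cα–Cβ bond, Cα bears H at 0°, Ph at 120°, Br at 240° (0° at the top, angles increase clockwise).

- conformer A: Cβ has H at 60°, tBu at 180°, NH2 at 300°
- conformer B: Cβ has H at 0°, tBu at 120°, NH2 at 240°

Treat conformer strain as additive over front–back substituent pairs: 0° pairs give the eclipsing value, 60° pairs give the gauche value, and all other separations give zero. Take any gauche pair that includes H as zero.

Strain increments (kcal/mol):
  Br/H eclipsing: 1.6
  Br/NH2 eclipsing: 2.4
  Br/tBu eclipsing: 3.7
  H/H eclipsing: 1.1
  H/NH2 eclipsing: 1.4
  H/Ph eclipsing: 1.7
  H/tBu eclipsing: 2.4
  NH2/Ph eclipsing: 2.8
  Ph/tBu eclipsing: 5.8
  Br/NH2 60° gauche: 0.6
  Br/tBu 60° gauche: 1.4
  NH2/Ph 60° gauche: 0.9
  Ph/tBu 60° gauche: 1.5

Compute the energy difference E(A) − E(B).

A (staggered): Ph–tBu gauche, Br–tBu gauche, Br–NH2 gauche; 1.5 + 1.4 + 0.6 = 3.5 kcal/mol.
B (eclipsed): H–H eclipsed, Ph–tBu eclipsed, Br–NH2 eclipsed; 1.1 + 5.8 + 2.4 = 9.3 kcal/mol.
E(A) − E(B) = 3.5 − 9.3 = -5.8 kcal/mol.

-5.8 kcal/mol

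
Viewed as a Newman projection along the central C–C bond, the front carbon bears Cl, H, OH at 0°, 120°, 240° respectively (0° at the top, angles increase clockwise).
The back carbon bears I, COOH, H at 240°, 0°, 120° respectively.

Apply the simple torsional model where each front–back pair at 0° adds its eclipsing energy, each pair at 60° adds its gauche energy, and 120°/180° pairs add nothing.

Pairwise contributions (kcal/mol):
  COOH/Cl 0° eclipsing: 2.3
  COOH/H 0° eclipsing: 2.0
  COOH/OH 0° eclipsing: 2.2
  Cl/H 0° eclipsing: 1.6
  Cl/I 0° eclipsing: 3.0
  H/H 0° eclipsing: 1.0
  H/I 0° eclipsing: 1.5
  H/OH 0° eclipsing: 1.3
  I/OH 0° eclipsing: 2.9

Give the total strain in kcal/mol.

This conformer (eclipsed): Cl(0°)/COOH(0°) eclipsed 2.3; H(120°)/H(120°) eclipsed 1.0; OH(240°)/I(240°) eclipsed 2.9 → 6.2 kcal/mol.

6.2 kcal/mol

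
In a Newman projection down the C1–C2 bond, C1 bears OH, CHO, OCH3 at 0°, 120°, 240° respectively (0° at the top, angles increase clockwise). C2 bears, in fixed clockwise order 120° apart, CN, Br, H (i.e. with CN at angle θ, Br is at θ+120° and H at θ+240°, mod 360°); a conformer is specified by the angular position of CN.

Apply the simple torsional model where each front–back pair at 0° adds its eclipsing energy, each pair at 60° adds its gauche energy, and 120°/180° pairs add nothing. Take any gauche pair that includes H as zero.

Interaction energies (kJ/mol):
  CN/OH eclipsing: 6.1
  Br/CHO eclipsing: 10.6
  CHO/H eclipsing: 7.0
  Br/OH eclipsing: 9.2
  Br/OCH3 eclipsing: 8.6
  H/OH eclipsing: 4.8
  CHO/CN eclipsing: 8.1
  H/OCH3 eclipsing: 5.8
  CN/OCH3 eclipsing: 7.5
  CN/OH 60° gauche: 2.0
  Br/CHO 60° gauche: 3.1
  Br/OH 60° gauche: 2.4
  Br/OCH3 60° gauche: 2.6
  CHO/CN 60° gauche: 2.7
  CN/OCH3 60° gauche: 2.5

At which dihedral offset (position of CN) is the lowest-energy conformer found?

CN at 0° (eclipsed): OH(0°)/CN(0°) eclipsed 6.1; CHO(120°)/Br(120°) eclipsed 10.6; OCH3(240°)/H(240°) eclipsed 5.8 → 22.5 kJ/mol.
CN at 60° (staggered): OH(0°)/CN(60°) gauche 2.0; CHO(120°)/CN(60°) gauche 2.7; CHO(120°)/Br(180°) gauche 3.1; OCH3(240°)/Br(180°) gauche 2.6 → 10.4 kJ/mol.
CN at 120° (eclipsed): OH(0°)/H(0°) eclipsed 4.8; CHO(120°)/CN(120°) eclipsed 8.1; OCH3(240°)/Br(240°) eclipsed 8.6 → 21.5 kJ/mol.
CN at 180° (staggered): OH(0°)/Br(300°) gauche 2.4; CHO(120°)/CN(180°) gauche 2.7; OCH3(240°)/CN(180°) gauche 2.5; OCH3(240°)/Br(300°) gauche 2.6 → 10.2 kJ/mol.
CN at 240° (eclipsed): OH(0°)/Br(0°) eclipsed 9.2; CHO(120°)/H(120°) eclipsed 7.0; OCH3(240°)/CN(240°) eclipsed 7.5 → 23.7 kJ/mol.
CN at 300° (staggered): OH(0°)/CN(300°) gauche 2.0; OH(0°)/Br(60°) gauche 2.4; CHO(120°)/Br(60°) gauche 3.1; OCH3(240°)/CN(300°) gauche 2.5 → 10.0 kJ/mol.
The minimum (10.0 kJ/mol) occurs with CN at 300°.

300°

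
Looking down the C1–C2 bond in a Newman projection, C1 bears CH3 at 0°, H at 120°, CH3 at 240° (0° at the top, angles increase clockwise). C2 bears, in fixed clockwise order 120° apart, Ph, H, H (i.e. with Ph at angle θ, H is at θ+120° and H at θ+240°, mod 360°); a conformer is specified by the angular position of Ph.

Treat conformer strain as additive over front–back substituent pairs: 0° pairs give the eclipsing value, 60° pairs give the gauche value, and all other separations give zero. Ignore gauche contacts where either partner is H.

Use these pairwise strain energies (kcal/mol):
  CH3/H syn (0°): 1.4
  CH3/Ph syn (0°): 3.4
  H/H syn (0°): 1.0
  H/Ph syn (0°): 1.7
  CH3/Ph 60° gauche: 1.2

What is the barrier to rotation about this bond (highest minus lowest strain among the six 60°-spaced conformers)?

4.6 kcal/mol

Ph at 0° (eclipsed): CH3–Ph eclipsed, H–H eclipsed, CH3–H eclipsed; 3.4 + 1.0 + 1.4 = 5.8 kcal/mol.
Ph at 60° (staggered): CH3–Ph gauche; 1.2 = 1.2 kcal/mol.
Ph at 120° (eclipsed): CH3–H eclipsed, H–Ph eclipsed, CH3–H eclipsed; 1.4 + 1.7 + 1.4 = 4.5 kcal/mol.
Ph at 180° (staggered): CH3–Ph gauche; 1.2 = 1.2 kcal/mol.
Ph at 240° (eclipsed): CH3–H eclipsed, H–H eclipsed, CH3–Ph eclipsed; 1.4 + 1.0 + 3.4 = 5.8 kcal/mol.
Ph at 300° (staggered): CH3–Ph gauche, CH3–Ph gauche; 1.2 + 1.2 = 2.4 kcal/mol.
Max at 0° (5.8 kcal/mol), min at 60° (1.2 kcal/mol); barrier = 4.6 kcal/mol.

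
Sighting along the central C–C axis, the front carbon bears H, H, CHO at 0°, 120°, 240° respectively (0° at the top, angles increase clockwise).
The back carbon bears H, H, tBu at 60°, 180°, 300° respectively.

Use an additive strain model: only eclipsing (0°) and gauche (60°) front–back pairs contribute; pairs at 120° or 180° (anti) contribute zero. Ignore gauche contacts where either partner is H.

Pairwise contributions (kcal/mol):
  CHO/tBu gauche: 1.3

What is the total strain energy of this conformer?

This conformer is staggered. CHO at 240° is gauche with tBu at 300° (1.3). Total 1.3 kcal/mol.

1.3 kcal/mol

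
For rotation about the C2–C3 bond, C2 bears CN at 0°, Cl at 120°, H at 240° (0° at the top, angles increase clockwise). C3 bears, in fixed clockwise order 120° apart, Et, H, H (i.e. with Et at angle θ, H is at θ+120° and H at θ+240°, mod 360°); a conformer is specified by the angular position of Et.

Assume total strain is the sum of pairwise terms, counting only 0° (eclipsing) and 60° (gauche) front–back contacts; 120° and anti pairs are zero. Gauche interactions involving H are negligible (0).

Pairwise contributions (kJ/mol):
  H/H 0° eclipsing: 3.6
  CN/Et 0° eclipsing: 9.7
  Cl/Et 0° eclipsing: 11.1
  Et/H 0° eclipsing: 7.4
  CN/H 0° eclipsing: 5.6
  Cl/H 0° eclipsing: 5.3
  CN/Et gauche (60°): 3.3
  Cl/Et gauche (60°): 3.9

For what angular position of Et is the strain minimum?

300°

Et at 0° (eclipsed): CN(0°)/Et(0°) eclipsed 9.7; Cl(120°)/H(120°) eclipsed 5.3; H(240°)/H(240°) eclipsed 3.6 → 18.6 kJ/mol.
Et at 60° (staggered): CN(0°)/Et(60°) gauche 3.3; Cl(120°)/Et(60°) gauche 3.9 → 7.2 kJ/mol.
Et at 120° (eclipsed): CN(0°)/H(0°) eclipsed 5.6; Cl(120°)/Et(120°) eclipsed 11.1; H(240°)/H(240°) eclipsed 3.6 → 20.3 kJ/mol.
Et at 180° (staggered): Cl(120°)/Et(180°) gauche 3.9 → 3.9 kJ/mol.
Et at 240° (eclipsed): CN(0°)/H(0°) eclipsed 5.6; Cl(120°)/H(120°) eclipsed 5.3; H(240°)/Et(240°) eclipsed 7.4 → 18.3 kJ/mol.
Et at 300° (staggered): CN(0°)/Et(300°) gauche 3.3 → 3.3 kJ/mol.
The minimum (3.3 kJ/mol) occurs with Et at 300°.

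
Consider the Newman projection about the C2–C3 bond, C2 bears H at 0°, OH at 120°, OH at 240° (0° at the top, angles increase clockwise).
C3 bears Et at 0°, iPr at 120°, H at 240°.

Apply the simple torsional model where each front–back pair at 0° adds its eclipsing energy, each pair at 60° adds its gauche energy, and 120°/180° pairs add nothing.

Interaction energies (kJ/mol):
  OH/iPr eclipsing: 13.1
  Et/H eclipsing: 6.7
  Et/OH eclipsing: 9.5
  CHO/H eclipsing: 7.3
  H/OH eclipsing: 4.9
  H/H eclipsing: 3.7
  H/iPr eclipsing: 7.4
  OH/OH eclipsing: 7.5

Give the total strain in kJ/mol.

24.7 kJ/mol

This conformer (eclipsed): H(0°)/Et(0°) eclipsed 6.7; OH(120°)/iPr(120°) eclipsed 13.1; OH(240°)/H(240°) eclipsed 4.9 → 24.7 kJ/mol.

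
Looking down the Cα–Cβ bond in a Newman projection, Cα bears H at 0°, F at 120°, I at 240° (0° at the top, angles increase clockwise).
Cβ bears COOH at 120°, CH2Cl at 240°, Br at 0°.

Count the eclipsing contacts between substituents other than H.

2

Non-H eclipsing pairs: F(120°)/COOH(120°); I(240°)/CH2Cl(240°) — 2 interactions.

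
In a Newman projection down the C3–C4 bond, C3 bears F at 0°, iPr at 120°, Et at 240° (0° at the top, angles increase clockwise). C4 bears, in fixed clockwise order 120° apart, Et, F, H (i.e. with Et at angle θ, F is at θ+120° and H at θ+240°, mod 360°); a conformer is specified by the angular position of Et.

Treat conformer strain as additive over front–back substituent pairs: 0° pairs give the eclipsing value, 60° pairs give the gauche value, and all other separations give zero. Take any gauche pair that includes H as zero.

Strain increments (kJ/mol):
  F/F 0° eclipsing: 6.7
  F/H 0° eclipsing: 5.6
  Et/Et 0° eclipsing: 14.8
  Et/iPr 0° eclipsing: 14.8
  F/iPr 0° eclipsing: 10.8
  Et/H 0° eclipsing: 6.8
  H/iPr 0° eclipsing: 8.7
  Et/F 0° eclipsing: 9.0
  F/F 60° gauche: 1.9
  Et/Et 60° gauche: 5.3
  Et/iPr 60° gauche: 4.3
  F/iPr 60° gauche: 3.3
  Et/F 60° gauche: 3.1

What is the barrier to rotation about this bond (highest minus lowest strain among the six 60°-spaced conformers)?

16.6 kJ/mol

Et at 0° (eclipsed): F–Et eclipsed, iPr–F eclipsed, Et–H eclipsed; 9.0 + 10.8 + 6.8 = 26.6 kJ/mol.
Et at 60° (staggered): F–Et gauche, iPr–Et gauche, iPr–F gauche, Et–F gauche; 3.1 + 4.3 + 3.3 + 3.1 = 13.8 kJ/mol.
Et at 120° (eclipsed): F–H eclipsed, iPr–Et eclipsed, Et–F eclipsed; 5.6 + 14.8 + 9.0 = 29.4 kJ/mol.
Et at 180° (staggered): F–F gauche, iPr–Et gauche, Et–Et gauche, Et–F gauche; 1.9 + 4.3 + 5.3 + 3.1 = 14.6 kJ/mol.
Et at 240° (eclipsed): F–F eclipsed, iPr–H eclipsed, Et–Et eclipsed; 6.7 + 8.7 + 14.8 = 30.2 kJ/mol.
Et at 300° (staggered): F–Et gauche, F–F gauche, iPr–F gauche, Et–Et gauche; 3.1 + 1.9 + 3.3 + 5.3 = 13.6 kJ/mol.
Max at 240° (30.2 kJ/mol), min at 300° (13.6 kJ/mol); barrier = 16.6 kJ/mol.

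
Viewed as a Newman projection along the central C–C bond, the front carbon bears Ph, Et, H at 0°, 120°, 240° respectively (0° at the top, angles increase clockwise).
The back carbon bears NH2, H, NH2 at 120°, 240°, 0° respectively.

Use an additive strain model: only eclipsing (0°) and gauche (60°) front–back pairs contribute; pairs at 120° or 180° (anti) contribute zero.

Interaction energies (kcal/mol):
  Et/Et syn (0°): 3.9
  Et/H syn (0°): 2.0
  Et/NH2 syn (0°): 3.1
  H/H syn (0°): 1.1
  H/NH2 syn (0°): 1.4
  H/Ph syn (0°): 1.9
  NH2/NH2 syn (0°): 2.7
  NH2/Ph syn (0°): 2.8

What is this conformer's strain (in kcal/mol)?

7.0 kcal/mol

This conformer is eclipsed. Ph at 0° is eclipsed with NH2 at 0° (2.8); Et at 120° is eclipsed with NH2 at 120° (3.1); H at 240° is eclipsed with H at 240° (1.1). Total 7.0 kcal/mol.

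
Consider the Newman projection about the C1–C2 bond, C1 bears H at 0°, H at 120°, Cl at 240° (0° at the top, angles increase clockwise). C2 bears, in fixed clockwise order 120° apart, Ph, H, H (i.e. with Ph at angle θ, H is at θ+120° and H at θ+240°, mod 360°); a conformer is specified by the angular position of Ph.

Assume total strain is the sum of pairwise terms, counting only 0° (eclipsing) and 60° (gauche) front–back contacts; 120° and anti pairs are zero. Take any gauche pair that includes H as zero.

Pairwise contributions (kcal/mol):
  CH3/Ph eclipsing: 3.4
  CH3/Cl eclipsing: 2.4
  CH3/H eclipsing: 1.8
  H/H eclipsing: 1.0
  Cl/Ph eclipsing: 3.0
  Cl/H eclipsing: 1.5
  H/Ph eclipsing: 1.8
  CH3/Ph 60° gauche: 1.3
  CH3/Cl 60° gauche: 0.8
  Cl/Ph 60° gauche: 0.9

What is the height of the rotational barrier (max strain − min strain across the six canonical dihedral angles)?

5.0 kcal/mol

Ph at 0° (eclipsed): H(0°)/Ph(0°) eclipsed 1.8; H(120°)/H(120°) eclipsed 1.0; Cl(240°)/H(240°) eclipsed 1.5 → 4.3 kcal/mol.
Ph at 60° (staggered): no non-H gauche contacts → 0.0 kcal/mol.
Ph at 120° (eclipsed): H(0°)/H(0°) eclipsed 1.0; H(120°)/Ph(120°) eclipsed 1.8; Cl(240°)/H(240°) eclipsed 1.5 → 4.3 kcal/mol.
Ph at 180° (staggered): Cl(240°)/Ph(180°) gauche 0.9 → 0.9 kcal/mol.
Ph at 240° (eclipsed): H(0°)/H(0°) eclipsed 1.0; H(120°)/H(120°) eclipsed 1.0; Cl(240°)/Ph(240°) eclipsed 3.0 → 5.0 kcal/mol.
Ph at 300° (staggered): Cl(240°)/Ph(300°) gauche 0.9 → 0.9 kcal/mol.
Max at 240° (5.0 kcal/mol), min at 60° (0.0 kcal/mol); barrier = 5.0 kcal/mol.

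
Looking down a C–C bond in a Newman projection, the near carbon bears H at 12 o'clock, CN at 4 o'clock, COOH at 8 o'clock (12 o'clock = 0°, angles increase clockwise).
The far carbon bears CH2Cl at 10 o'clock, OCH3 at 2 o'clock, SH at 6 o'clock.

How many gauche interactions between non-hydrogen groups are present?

Non-H gauche pairs: CN(120°)/OCH3(60°); CN(120°)/SH(180°); COOH(240°)/CH2Cl(300°); COOH(240°)/SH(180°) — 4 interactions.

4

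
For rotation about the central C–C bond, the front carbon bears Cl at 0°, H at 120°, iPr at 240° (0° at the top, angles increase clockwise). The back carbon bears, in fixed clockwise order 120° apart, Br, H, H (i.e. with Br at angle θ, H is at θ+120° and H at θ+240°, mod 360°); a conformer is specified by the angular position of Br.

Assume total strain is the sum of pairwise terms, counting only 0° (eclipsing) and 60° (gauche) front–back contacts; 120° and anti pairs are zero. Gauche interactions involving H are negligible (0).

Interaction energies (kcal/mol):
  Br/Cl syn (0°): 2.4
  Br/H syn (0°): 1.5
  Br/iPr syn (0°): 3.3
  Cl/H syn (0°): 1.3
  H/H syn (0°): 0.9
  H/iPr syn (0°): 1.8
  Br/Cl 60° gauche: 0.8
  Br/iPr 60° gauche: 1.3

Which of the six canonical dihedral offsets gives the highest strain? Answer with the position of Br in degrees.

240°

Br at 0° (eclipsed): Cl(0°)/Br(0°) eclipsed 2.4; H(120°)/H(120°) eclipsed 0.9; iPr(240°)/H(240°) eclipsed 1.8 → 5.1 kcal/mol.
Br at 60° (staggered): Cl(0°)/Br(60°) gauche 0.8 → 0.8 kcal/mol.
Br at 120° (eclipsed): Cl(0°)/H(0°) eclipsed 1.3; H(120°)/Br(120°) eclipsed 1.5; iPr(240°)/H(240°) eclipsed 1.8 → 4.6 kcal/mol.
Br at 180° (staggered): iPr(240°)/Br(180°) gauche 1.3 → 1.3 kcal/mol.
Br at 240° (eclipsed): Cl(0°)/H(0°) eclipsed 1.3; H(120°)/H(120°) eclipsed 0.9; iPr(240°)/Br(240°) eclipsed 3.3 → 5.5 kcal/mol.
Br at 300° (staggered): Cl(0°)/Br(300°) gauche 0.8; iPr(240°)/Br(300°) gauche 1.3 → 2.1 kcal/mol.
The maximum (5.5 kcal/mol) occurs with Br at 240°.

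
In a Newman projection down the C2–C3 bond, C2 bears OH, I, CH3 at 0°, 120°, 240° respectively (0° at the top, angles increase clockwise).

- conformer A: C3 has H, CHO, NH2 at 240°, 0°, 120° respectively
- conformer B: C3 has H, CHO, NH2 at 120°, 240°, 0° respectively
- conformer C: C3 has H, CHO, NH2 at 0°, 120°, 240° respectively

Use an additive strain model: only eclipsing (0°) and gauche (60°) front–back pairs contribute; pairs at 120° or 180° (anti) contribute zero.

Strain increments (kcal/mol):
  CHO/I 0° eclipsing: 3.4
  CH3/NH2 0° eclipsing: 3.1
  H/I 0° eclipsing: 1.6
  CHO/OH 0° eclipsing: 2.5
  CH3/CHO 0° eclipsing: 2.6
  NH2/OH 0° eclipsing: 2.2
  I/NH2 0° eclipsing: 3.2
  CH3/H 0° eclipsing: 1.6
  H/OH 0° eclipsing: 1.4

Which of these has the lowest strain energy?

B

A (eclipsed): OH–CHO eclipsed, I–NH2 eclipsed, CH3–H eclipsed; 2.5 + 3.2 + 1.6 = 7.3 kcal/mol.
B (eclipsed): OH–NH2 eclipsed, I–H eclipsed, CH3–CHO eclipsed; 2.2 + 1.6 + 2.6 = 6.4 kcal/mol.
C (eclipsed): OH–H eclipsed, I–CHO eclipsed, CH3–NH2 eclipsed; 1.4 + 3.4 + 3.1 = 7.9 kcal/mol.
B has the lowest total (6.4 kcal/mol).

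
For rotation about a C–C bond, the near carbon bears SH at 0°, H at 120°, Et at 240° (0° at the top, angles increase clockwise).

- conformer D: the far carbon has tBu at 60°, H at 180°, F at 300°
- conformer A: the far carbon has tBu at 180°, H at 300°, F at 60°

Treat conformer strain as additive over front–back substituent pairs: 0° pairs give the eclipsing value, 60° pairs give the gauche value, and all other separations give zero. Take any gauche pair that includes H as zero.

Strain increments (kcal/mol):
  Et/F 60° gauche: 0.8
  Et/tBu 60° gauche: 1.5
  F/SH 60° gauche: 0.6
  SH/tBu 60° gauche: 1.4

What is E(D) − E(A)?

+0.7 kcal/mol

D (staggered): SH(0°)/tBu(60°) gauche 1.4; SH(0°)/F(300°) gauche 0.6; Et(240°)/F(300°) gauche 0.8 → 2.8 kcal/mol.
A (staggered): SH(0°)/F(60°) gauche 0.6; Et(240°)/tBu(180°) gauche 1.5 → 2.1 kcal/mol.
E(D) − E(A) = 2.8 − 2.1 = +0.7 kcal/mol.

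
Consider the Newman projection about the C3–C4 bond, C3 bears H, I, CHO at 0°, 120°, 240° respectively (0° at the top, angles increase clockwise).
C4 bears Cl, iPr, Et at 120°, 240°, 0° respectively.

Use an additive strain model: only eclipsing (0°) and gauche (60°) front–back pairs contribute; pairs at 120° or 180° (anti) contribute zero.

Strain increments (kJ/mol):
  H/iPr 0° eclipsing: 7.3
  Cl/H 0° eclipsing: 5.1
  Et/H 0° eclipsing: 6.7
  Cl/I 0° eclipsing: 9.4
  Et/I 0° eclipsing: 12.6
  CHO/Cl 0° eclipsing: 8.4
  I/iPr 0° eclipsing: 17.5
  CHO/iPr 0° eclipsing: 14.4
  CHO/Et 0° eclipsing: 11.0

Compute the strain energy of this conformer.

This conformer is eclipsed. H at 0° is eclipsed with Et at 0° (6.7); I at 120° is eclipsed with Cl at 120° (9.4); CHO at 240° is eclipsed with iPr at 240° (14.4). Total 30.5 kJ/mol.

30.5 kJ/mol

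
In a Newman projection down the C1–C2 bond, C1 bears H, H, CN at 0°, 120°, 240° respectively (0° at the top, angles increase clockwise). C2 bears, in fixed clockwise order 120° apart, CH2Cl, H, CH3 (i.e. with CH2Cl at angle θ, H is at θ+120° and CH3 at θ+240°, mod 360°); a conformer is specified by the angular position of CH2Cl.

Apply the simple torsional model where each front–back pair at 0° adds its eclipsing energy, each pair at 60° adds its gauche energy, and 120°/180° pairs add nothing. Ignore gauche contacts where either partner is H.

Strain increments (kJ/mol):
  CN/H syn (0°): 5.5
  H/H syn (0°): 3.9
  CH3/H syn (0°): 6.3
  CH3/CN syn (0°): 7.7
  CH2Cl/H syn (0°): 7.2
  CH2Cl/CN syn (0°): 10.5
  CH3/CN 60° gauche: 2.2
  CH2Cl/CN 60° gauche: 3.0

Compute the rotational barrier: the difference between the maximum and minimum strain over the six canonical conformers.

18.5 kJ/mol

CH2Cl at 0° (eclipsed): H(0°)/CH2Cl(0°) eclipsed 7.2; H(120°)/H(120°) eclipsed 3.9; CN(240°)/CH3(240°) eclipsed 7.7 → 18.8 kJ/mol.
CH2Cl at 60° (staggered): CN(240°)/CH3(300°) gauche 2.2 → 2.2 kJ/mol.
CH2Cl at 120° (eclipsed): H(0°)/CH3(0°) eclipsed 6.3; H(120°)/CH2Cl(120°) eclipsed 7.2; CN(240°)/H(240°) eclipsed 5.5 → 19.0 kJ/mol.
CH2Cl at 180° (staggered): CN(240°)/CH2Cl(180°) gauche 3.0 → 3.0 kJ/mol.
CH2Cl at 240° (eclipsed): H(0°)/H(0°) eclipsed 3.9; H(120°)/CH3(120°) eclipsed 6.3; CN(240°)/CH2Cl(240°) eclipsed 10.5 → 20.7 kJ/mol.
CH2Cl at 300° (staggered): CN(240°)/CH2Cl(300°) gauche 3.0; CN(240°)/CH3(180°) gauche 2.2 → 5.2 kJ/mol.
Max at 240° (20.7 kJ/mol), min at 60° (2.2 kJ/mol); barrier = 18.5 kJ/mol.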